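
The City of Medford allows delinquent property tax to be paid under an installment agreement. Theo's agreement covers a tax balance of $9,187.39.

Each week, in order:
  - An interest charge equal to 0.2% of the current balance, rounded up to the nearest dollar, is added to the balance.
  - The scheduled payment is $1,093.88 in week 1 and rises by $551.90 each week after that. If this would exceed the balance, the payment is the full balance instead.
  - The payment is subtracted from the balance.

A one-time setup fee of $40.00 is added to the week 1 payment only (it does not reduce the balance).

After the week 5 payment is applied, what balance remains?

$0.00

Week 1: $9,187.39 +$19.00 interest = $9,206.39; pay $1,093.88 (+ $40.00 fee) → $8,112.51
Week 2: $8,112.51 +$17.00 interest = $8,129.51; pay $1,645.78 → $6,483.73
Week 3: $6,483.73 +$13.00 interest = $6,496.73; pay $2,197.68 → $4,299.05
Week 4: $4,299.05 +$9.00 interest = $4,308.05; pay $2,749.58 → $1,558.47
Week 5: $1,558.47 +$4.00 interest = $1,562.47; pay $1,562.47 → $0.00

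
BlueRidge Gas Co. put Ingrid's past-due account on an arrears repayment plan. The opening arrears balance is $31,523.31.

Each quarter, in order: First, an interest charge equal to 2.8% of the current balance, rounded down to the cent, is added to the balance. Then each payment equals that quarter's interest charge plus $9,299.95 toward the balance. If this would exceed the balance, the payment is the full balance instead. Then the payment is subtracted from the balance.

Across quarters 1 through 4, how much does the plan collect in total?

$33,491.51

Quarter 1: opening $31,523.31; interest $882.65 → $32,405.96; payment $10,182.60; balance $22,223.36
Quarter 2: opening $22,223.36; interest $622.25 → $22,845.61; payment $9,922.20; balance $12,923.41
Quarter 3: opening $12,923.41; interest $361.85 → $13,285.26; payment $9,661.80; balance $3,623.46
Quarter 4: opening $3,623.46; interest $101.45 → $3,724.91; payment $3,724.91; balance $0.00
Total paid: $33,491.51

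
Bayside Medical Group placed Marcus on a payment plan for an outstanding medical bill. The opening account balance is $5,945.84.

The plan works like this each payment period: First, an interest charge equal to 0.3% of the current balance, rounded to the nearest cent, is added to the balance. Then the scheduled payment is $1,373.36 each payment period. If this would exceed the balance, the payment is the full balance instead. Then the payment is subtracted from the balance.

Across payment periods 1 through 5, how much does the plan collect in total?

# | Opening | Interest | Payment | End bal
1 | $5,945.84 | $17.84 | $1,373.36 | $4,590.32
2 | $4,590.32 | $13.77 | $1,373.36 | $3,230.73
3 | $3,230.73 | $9.69 | $1,373.36 | $1,867.06
4 | $1,867.06 | $5.60 | $1,373.36 | $499.30
5 | $499.30 | $1.50 | $500.80 | $0.00
Total paid: $5,994.24

$5,994.24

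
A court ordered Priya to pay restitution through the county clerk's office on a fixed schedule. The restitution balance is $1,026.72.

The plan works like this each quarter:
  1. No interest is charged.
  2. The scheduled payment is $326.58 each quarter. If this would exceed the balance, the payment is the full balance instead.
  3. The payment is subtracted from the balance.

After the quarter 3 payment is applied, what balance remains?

$46.98

Quarter 1: opening $1,026.72; payment $326.58; balance $700.14
Quarter 2: opening $700.14; payment $326.58; balance $373.56
Quarter 3: opening $373.56; payment $326.58; balance $46.98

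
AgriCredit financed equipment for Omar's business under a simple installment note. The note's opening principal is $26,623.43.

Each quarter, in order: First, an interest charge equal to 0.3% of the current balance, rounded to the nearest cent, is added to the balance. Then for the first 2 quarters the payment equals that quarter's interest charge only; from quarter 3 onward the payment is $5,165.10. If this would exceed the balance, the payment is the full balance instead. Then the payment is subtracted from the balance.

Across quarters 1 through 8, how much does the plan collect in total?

$27,032.63

Quarter 1: $26,623.43 +$79.87 interest = $26,703.30; pay $79.87 → $26,623.43
Quarter 2: $26,623.43 +$79.87 interest = $26,703.30; pay $79.87 → $26,623.43
Quarter 3: $26,623.43 +$79.87 interest = $26,703.30; pay $5,165.10 → $21,538.20
Quarter 4: $21,538.20 +$64.61 interest = $21,602.81; pay $5,165.10 → $16,437.71
Quarter 5: $16,437.71 +$49.31 interest = $16,487.02; pay $5,165.10 → $11,321.92
Quarter 6: $11,321.92 +$33.97 interest = $11,355.89; pay $5,165.10 → $6,190.79
Quarter 7: $6,190.79 +$18.57 interest = $6,209.36; pay $5,165.10 → $1,044.26
Quarter 8: $1,044.26 +$3.13 interest = $1,047.39; pay $1,047.39 → $0.00
Total paid: $27,032.63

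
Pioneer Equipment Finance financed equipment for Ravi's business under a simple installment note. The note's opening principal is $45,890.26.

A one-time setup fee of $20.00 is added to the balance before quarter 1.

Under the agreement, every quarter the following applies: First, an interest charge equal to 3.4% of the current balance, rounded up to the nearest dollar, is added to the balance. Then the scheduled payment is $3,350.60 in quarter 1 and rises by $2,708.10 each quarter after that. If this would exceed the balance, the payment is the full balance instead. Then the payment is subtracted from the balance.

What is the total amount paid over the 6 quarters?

Quarter 1: $45,910.26 +$1,561.00 interest = $47,471.26; pay $3,350.60 → $44,120.66
Quarter 2: $44,120.66 +$1,501.00 interest = $45,621.66; pay $6,058.70 → $39,562.96
Quarter 3: $39,562.96 +$1,346.00 interest = $40,908.96; pay $8,766.80 → $32,142.16
Quarter 4: $32,142.16 +$1,093.00 interest = $33,235.16; pay $11,474.90 → $21,760.26
Quarter 5: $21,760.26 +$740.00 interest = $22,500.26; pay $14,183.00 → $8,317.26
Quarter 6: $8,317.26 +$283.00 interest = $8,600.26; pay $8,600.26 → $0.00
Total paid: $52,434.26

$52,434.26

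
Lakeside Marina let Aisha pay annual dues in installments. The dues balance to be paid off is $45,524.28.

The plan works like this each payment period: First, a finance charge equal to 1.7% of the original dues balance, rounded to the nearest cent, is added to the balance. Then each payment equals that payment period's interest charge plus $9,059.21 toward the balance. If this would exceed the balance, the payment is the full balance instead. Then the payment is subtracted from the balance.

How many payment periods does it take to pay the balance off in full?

Payment period 1: $45,524.28 +$773.91 interest = $46,298.19; pay $9,833.12 → $36,465.07
Payment period 2: $36,465.07 +$773.91 interest = $37,238.98; pay $9,833.12 → $27,405.86
Payment period 3: $27,405.86 +$773.91 interest = $28,179.77; pay $9,833.12 → $18,346.65
Payment period 4: $18,346.65 +$773.91 interest = $19,120.56; pay $9,833.12 → $9,287.44
Payment period 5: $9,287.44 +$773.91 interest = $10,061.35; pay $9,833.12 → $228.23
Payment period 6: $228.23 +$773.91 interest = $1,002.14; pay $1,002.14 → $0.00
Balance reaches $0.00 in payment period 6.

6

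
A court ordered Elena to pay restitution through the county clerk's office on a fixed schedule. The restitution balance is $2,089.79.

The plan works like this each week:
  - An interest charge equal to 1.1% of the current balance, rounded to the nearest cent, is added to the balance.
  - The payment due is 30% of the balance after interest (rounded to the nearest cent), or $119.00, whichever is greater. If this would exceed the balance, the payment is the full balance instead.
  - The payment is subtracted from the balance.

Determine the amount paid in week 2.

$448.57

Week 1: $2,089.79 +$22.99 interest = $2,112.78; pay $633.83 → $1,478.95
Week 2: $1,478.95 +$16.27 interest = $1,495.22; pay $448.57 → $1,046.65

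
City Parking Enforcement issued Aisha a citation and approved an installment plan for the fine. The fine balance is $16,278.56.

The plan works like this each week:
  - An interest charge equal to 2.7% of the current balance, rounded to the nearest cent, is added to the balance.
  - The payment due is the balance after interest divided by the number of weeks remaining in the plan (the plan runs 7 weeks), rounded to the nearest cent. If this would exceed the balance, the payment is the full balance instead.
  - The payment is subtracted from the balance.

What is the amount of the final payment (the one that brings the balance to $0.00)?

# | Opening | Interest | Payment | End bal
1 | $16,278.56 | $439.52 | $2,388.30 | $14,329.78
2 | $14,329.78 | $386.90 | $2,452.78 | $12,263.90
3 | $12,263.90 | $331.13 | $2,519.01 | $10,076.02
4 | $10,076.02 | $272.05 | $2,587.02 | $7,761.05
5 | $7,761.05 | $209.55 | $2,656.87 | $5,313.73
6 | $5,313.73 | $143.47 | $2,728.60 | $2,728.60
7 | $2,728.60 | $73.67 | $2,802.27 | $0.00

$2,802.27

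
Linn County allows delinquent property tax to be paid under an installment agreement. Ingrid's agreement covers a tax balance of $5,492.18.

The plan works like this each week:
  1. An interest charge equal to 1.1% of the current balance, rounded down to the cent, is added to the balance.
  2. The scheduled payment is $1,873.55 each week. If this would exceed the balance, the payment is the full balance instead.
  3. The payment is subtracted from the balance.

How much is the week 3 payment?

Week 1: opening $5,492.18; interest $60.41 → $5,552.59; payment $1,873.55; balance $3,679.04
Week 2: opening $3,679.04; interest $40.46 → $3,719.50; payment $1,873.55; balance $1,845.95
Week 3: opening $1,845.95; interest $20.30 → $1,866.25; payment $1,866.25; balance $0.00

$1,866.25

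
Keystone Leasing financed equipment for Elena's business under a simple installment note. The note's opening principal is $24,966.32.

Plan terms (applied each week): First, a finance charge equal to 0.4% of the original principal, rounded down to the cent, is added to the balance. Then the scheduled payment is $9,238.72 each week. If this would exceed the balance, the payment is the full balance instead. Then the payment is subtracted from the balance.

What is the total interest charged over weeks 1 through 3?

$299.58

Week 1: $24,966.32 +$99.86 interest = $25,066.18; pay $9,238.72 → $15,827.46
Week 2: $15,827.46 +$99.86 interest = $15,927.32; pay $9,238.72 → $6,688.60
Week 3: $6,688.60 +$99.86 interest = $6,788.46; pay $6,788.46 → $0.00
Total interest: $99.86 + $99.86 + $99.86 = $299.58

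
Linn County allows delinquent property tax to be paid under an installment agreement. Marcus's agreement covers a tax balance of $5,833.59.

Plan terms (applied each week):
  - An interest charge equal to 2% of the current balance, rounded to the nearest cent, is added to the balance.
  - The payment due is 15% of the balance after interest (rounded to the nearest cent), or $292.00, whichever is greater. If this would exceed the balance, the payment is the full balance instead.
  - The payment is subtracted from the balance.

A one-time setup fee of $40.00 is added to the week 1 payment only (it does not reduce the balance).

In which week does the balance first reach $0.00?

Week 1: $5,833.59 +$116.67 interest = $5,950.26; pay $892.54 (+ $40.00 fee) → $5,057.72
Week 2: $5,057.72 +$101.15 interest = $5,158.87; pay $773.83 → $4,385.04
Week 3: $4,385.04 +$87.70 interest = $4,472.74; pay $670.91 → $3,801.83
Week 4: $3,801.83 +$76.04 interest = $3,877.87; pay $581.68 → $3,296.19
Week 5: $3,296.19 +$65.92 interest = $3,362.11; pay $504.32 → $2,857.79
Week 6: $2,857.79 +$57.16 interest = $2,914.95; pay $437.24 → $2,477.71
Week 7: $2,477.71 +$49.55 interest = $2,527.26; pay $379.09 → $2,148.17
Week 8: $2,148.17 +$42.96 interest = $2,191.13; pay $328.67 → $1,862.46
Week 9: $1,862.46 +$37.25 interest = $1,899.71; pay $292.00 → $1,607.71
Week 10: $1,607.71 +$32.15 interest = $1,639.86; pay $292.00 → $1,347.86
Week 11: $1,347.86 +$26.96 interest = $1,374.82; pay $292.00 → $1,082.82
Week 12: $1,082.82 +$21.66 interest = $1,104.48; pay $292.00 → $812.48
Week 13: $812.48 +$16.25 interest = $828.73; pay $292.00 → $536.73
Week 14: $536.73 +$10.73 interest = $547.46; pay $292.00 → $255.46
Week 15: $255.46 +$5.11 interest = $260.57; pay $260.57 → $0.00
Balance reaches $0.00 in week 15.

15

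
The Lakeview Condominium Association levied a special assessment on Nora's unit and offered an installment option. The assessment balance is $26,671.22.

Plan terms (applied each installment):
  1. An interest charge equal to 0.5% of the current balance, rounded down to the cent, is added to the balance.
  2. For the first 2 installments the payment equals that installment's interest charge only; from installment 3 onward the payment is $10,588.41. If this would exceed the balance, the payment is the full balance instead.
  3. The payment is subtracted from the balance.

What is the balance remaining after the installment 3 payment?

$16,216.16

Installment 1: opening $26,671.22; interest $133.35 → $26,804.57; payment $133.35; balance $26,671.22
Installment 2: opening $26,671.22; interest $133.35 → $26,804.57; payment $133.35; balance $26,671.22
Installment 3: opening $26,671.22; interest $133.35 → $26,804.57; payment $10,588.41; balance $16,216.16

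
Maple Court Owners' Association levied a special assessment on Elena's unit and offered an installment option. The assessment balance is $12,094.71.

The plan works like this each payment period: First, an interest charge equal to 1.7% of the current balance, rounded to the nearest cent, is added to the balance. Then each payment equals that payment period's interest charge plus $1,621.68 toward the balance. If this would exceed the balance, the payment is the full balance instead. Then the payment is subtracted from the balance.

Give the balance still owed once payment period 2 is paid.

Payment period 1: $12,094.71 +$205.61 interest = $12,300.32; pay $1,827.29 → $10,473.03
Payment period 2: $10,473.03 +$178.04 interest = $10,651.07; pay $1,799.72 → $8,851.35

$8,851.35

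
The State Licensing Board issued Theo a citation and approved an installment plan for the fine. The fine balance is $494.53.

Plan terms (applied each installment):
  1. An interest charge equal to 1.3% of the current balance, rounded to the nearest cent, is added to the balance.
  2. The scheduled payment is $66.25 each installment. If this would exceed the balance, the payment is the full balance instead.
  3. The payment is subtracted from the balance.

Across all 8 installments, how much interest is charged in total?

# | Opening | Interest | Payment | End bal
1 | $494.53 | $6.43 | $66.25 | $434.71
2 | $434.71 | $5.65 | $66.25 | $374.11
3 | $374.11 | $4.86 | $66.25 | $312.72
4 | $312.72 | $4.07 | $66.25 | $250.54
5 | $250.54 | $3.26 | $66.25 | $187.55
6 | $187.55 | $2.44 | $66.25 | $123.74
7 | $123.74 | $1.61 | $66.25 | $59.10
8 | $59.10 | $0.77 | $59.87 | $0.00
Total interest: $6.43 + $5.65 + $4.86 + $4.07 + $3.26 + $2.44 + $1.61 + $0.77 = $29.09

$29.09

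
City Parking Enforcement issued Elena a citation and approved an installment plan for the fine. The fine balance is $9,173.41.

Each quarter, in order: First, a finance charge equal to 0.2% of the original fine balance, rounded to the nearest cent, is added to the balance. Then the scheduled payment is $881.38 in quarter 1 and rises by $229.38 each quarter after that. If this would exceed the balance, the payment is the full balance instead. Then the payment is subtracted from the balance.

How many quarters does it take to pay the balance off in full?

7

Quarter 1: opening $9,173.41; interest $18.35 → $9,191.76; payment $881.38; balance $8,310.38
Quarter 2: opening $8,310.38; interest $18.35 → $8,328.73; payment $1,110.76; balance $7,217.97
Quarter 3: opening $7,217.97; interest $18.35 → $7,236.32; payment $1,340.14; balance $5,896.18
Quarter 4: opening $5,896.18; interest $18.35 → $5,914.53; payment $1,569.52; balance $4,345.01
Quarter 5: opening $4,345.01; interest $18.35 → $4,363.36; payment $1,798.90; balance $2,564.46
Quarter 6: opening $2,564.46; interest $18.35 → $2,582.81; payment $2,028.28; balance $554.53
Quarter 7: opening $554.53; interest $18.35 → $572.88; payment $572.88; balance $0.00
Balance reaches $0.00 in quarter 7.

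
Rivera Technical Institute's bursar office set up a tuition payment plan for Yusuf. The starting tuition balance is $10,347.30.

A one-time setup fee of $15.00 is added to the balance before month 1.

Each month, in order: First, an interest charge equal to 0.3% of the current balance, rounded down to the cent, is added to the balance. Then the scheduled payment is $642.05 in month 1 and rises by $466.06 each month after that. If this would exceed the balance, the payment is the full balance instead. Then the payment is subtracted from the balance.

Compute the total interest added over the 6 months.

Month 1: $10,362.30 +$31.08 interest = $10,393.38; pay $642.05 → $9,751.33
Month 2: $9,751.33 +$29.25 interest = $9,780.58; pay $1,108.11 → $8,672.47
Month 3: $8,672.47 +$26.01 interest = $8,698.48; pay $1,574.17 → $7,124.31
Month 4: $7,124.31 +$21.37 interest = $7,145.68; pay $2,040.23 → $5,105.45
Month 5: $5,105.45 +$15.31 interest = $5,120.76; pay $2,506.29 → $2,614.47
Month 6: $2,614.47 +$7.84 interest = $2,622.31; pay $2,622.31 → $0.00
Total interest: $31.08 + $29.25 + $26.01 + $21.37 + $15.31 + $7.84 = $130.86

$130.86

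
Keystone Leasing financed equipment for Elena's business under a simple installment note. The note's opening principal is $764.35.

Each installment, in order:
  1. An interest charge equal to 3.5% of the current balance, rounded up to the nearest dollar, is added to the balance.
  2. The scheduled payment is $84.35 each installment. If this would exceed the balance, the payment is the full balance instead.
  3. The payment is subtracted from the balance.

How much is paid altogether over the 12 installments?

$943.35

Installment 1: opening $764.35; interest $27.00 → $791.35; payment $84.35; balance $707.00
Installment 2: opening $707.00; interest $25.00 → $732.00; payment $84.35; balance $647.65
Installment 3: opening $647.65; interest $23.00 → $670.65; payment $84.35; balance $586.30
Installment 4: opening $586.30; interest $21.00 → $607.30; payment $84.35; balance $522.95
Installment 5: opening $522.95; interest $19.00 → $541.95; payment $84.35; balance $457.60
Installment 6: opening $457.60; interest $17.00 → $474.60; payment $84.35; balance $390.25
Installment 7: opening $390.25; interest $14.00 → $404.25; payment $84.35; balance $319.90
Installment 8: opening $319.90; interest $12.00 → $331.90; payment $84.35; balance $247.55
Installment 9: opening $247.55; interest $9.00 → $256.55; payment $84.35; balance $172.20
Installment 10: opening $172.20; interest $7.00 → $179.20; payment $84.35; balance $94.85
Installment 11: opening $94.85; interest $4.00 → $98.85; payment $84.35; balance $14.50
Installment 12: opening $14.50; interest $1.00 → $15.50; payment $15.50; balance $0.00
Total paid: $943.35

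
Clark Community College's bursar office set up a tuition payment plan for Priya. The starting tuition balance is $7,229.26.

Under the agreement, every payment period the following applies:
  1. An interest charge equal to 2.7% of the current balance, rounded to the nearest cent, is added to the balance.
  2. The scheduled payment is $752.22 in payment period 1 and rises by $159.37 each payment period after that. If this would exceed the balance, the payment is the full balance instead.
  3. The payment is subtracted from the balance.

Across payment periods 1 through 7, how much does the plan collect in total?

$8,110.41

Payment period 1: opening $7,229.26; interest $195.19 → $7,424.45; payment $752.22; balance $6,672.23
Payment period 2: opening $6,672.23; interest $180.15 → $6,852.38; payment $911.59; balance $5,940.79
Payment period 3: opening $5,940.79; interest $160.40 → $6,101.19; payment $1,070.96; balance $5,030.23
Payment period 4: opening $5,030.23; interest $135.82 → $5,166.05; payment $1,230.33; balance $3,935.72
Payment period 5: opening $3,935.72; interest $106.26 → $4,041.98; payment $1,389.70; balance $2,652.28
Payment period 6: opening $2,652.28; interest $71.61 → $2,723.89; payment $1,549.07; balance $1,174.82
Payment period 7: opening $1,174.82; interest $31.72 → $1,206.54; payment $1,206.54; balance $0.00
Total paid: $8,110.41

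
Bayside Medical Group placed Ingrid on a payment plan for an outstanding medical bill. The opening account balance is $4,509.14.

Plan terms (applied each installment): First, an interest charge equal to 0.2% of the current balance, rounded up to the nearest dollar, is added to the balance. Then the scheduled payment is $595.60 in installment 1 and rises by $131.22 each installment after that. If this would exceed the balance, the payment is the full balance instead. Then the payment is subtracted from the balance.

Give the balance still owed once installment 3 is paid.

Installment 1: opening $4,509.14; interest $10.00 → $4,519.14; payment $595.60; balance $3,923.54
Installment 2: opening $3,923.54; interest $8.00 → $3,931.54; payment $726.82; balance $3,204.72
Installment 3: opening $3,204.72; interest $7.00 → $3,211.72; payment $858.04; balance $2,353.68

$2,353.68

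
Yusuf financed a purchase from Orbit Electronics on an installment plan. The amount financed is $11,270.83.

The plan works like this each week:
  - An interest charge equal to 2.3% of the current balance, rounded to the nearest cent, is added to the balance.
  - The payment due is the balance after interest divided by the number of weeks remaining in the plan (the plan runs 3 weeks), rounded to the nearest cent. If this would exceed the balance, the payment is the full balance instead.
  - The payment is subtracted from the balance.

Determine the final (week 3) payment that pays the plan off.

Week 1: opening $11,270.83; interest $259.23 → $11,530.06; payment $3,843.35; balance $7,686.71
Week 2: opening $7,686.71; interest $176.79 → $7,863.50; payment $3,931.75; balance $3,931.75
Week 3: opening $3,931.75; interest $90.43 → $4,022.18; payment $4,022.18; balance $0.00

$4,022.18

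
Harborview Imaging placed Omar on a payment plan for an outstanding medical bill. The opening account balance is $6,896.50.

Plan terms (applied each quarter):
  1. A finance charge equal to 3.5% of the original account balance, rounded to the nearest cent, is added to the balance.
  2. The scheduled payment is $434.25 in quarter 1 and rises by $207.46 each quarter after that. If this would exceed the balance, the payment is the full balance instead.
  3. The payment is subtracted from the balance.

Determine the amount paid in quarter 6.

Quarter 1: $6,896.50 +$241.38 interest = $7,137.88; pay $434.25 → $6,703.63
Quarter 2: $6,703.63 +$241.38 interest = $6,945.01; pay $641.71 → $6,303.30
Quarter 3: $6,303.30 +$241.38 interest = $6,544.68; pay $849.17 → $5,695.51
Quarter 4: $5,695.51 +$241.38 interest = $5,936.89; pay $1,056.63 → $4,880.26
Quarter 5: $4,880.26 +$241.38 interest = $5,121.64; pay $1,264.09 → $3,857.55
Quarter 6: $3,857.55 +$241.38 interest = $4,098.93; pay $1,471.55 → $2,627.38

$1,471.55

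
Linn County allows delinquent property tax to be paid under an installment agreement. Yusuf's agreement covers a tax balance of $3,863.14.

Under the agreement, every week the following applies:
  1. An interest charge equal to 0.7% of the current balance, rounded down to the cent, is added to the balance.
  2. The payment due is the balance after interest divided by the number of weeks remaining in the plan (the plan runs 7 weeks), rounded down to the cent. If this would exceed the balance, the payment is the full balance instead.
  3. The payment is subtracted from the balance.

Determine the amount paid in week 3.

$563.54

Week 1: $3,863.14 +$27.04 interest = $3,890.18; pay $555.74 → $3,334.44
Week 2: $3,334.44 +$23.34 interest = $3,357.78; pay $559.63 → $2,798.15
Week 3: $2,798.15 +$19.58 interest = $2,817.73; pay $563.54 → $2,254.19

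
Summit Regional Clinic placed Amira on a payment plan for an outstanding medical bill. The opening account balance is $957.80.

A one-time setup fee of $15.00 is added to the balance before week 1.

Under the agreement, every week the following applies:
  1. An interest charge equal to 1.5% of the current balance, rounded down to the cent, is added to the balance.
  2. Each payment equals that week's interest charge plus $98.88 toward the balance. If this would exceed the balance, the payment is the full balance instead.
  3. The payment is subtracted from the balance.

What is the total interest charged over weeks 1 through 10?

Week 1: $972.80 +$14.59 interest = $987.39; pay $113.47 → $873.92
Week 2: $873.92 +$13.10 interest = $887.02; pay $111.98 → $775.04
Week 3: $775.04 +$11.62 interest = $786.66; pay $110.50 → $676.16
Week 4: $676.16 +$10.14 interest = $686.30; pay $109.02 → $577.28
Week 5: $577.28 +$8.65 interest = $585.93; pay $107.53 → $478.40
Week 6: $478.40 +$7.17 interest = $485.57; pay $106.05 → $379.52
Week 7: $379.52 +$5.69 interest = $385.21; pay $104.57 → $280.64
Week 8: $280.64 +$4.20 interest = $284.84; pay $103.08 → $181.76
Week 9: $181.76 +$2.72 interest = $184.48; pay $101.60 → $82.88
Week 10: $82.88 +$1.24 interest = $84.12; pay $84.12 → $0.00
Total interest: $14.59 + $13.10 + $11.62 + $10.14 + $8.65 + $7.17 + $5.69 + $4.20 + $2.72 + $1.24 = $79.12

$79.12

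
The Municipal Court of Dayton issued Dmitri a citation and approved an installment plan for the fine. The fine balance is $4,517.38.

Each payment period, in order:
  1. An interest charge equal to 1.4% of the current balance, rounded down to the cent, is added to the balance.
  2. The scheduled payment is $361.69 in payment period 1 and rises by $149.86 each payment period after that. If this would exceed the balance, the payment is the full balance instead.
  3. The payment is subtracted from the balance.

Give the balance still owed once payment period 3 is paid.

$3,157.76

# | Opening | Interest | Payment | End bal
1 | $4,517.38 | $63.24 | $361.69 | $4,218.93
2 | $4,218.93 | $59.06 | $511.55 | $3,766.44
3 | $3,766.44 | $52.73 | $661.41 | $3,157.76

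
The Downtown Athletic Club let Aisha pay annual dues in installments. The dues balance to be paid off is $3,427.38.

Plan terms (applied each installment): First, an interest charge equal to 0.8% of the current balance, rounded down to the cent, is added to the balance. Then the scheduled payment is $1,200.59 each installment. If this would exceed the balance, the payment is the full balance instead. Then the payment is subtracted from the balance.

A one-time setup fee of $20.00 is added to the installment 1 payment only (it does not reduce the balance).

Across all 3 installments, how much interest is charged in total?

$54.01

# | Opening | Interest | Payment | Fee | End bal
1 | $3,427.38 | $27.41 | $1,200.59 | $20.00 | $2,254.20
2 | $2,254.20 | $18.03 | $1,200.59 | — | $1,071.64
3 | $1,071.64 | $8.57 | $1,080.21 | — | $0.00
Total interest: $27.41 + $18.03 + $8.57 = $54.01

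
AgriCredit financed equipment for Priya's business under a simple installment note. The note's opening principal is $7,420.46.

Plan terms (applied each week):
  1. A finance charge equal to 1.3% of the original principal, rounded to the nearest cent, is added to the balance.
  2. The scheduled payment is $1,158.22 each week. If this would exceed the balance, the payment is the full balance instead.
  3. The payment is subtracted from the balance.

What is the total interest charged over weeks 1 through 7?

Week 1: opening $7,420.46; interest $96.47 → $7,516.93; payment $1,158.22; balance $6,358.71
Week 2: opening $6,358.71; interest $96.47 → $6,455.18; payment $1,158.22; balance $5,296.96
Week 3: opening $5,296.96; interest $96.47 → $5,393.43; payment $1,158.22; balance $4,235.21
Week 4: opening $4,235.21; interest $96.47 → $4,331.68; payment $1,158.22; balance $3,173.46
Week 5: opening $3,173.46; interest $96.47 → $3,269.93; payment $1,158.22; balance $2,111.71
Week 6: opening $2,111.71; interest $96.47 → $2,208.18; payment $1,158.22; balance $1,049.96
Week 7: opening $1,049.96; interest $96.47 → $1,146.43; payment $1,146.43; balance $0.00
Total interest: $96.47 + $96.47 + $96.47 + $96.47 + $96.47 + $96.47 + $96.47 = $675.29

$675.29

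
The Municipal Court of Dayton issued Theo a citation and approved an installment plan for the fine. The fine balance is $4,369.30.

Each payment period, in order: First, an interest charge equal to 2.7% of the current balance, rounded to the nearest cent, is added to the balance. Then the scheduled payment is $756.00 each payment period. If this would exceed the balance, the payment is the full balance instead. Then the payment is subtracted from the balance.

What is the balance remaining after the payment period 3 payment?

Payment period 1: opening $4,369.30; interest $117.97 → $4,487.27; payment $756.00; balance $3,731.27
Payment period 2: opening $3,731.27; interest $100.74 → $3,832.01; payment $756.00; balance $3,076.01
Payment period 3: opening $3,076.01; interest $83.05 → $3,159.06; payment $756.00; balance $2,403.06

$2,403.06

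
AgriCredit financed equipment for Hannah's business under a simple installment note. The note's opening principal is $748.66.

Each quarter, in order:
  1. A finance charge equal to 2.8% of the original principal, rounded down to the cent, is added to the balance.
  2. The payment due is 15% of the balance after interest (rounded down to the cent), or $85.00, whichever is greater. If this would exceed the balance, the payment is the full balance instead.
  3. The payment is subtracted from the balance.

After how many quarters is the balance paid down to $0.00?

11

# | Opening | Interest | Payment | End bal
1 | $748.66 | $20.96 | $115.44 | $654.18
2 | $654.18 | $20.96 | $101.27 | $573.87
3 | $573.87 | $20.96 | $89.22 | $505.61
4 | $505.61 | $20.96 | $85.00 | $441.57
5 | $441.57 | $20.96 | $85.00 | $377.53
6 | $377.53 | $20.96 | $85.00 | $313.49
7 | $313.49 | $20.96 | $85.00 | $249.45
8 | $249.45 | $20.96 | $85.00 | $185.41
9 | $185.41 | $20.96 | $85.00 | $121.37
10 | $121.37 | $20.96 | $85.00 | $57.33
11 | $57.33 | $20.96 | $78.29 | $0.00
Balance reaches $0.00 in quarter 11.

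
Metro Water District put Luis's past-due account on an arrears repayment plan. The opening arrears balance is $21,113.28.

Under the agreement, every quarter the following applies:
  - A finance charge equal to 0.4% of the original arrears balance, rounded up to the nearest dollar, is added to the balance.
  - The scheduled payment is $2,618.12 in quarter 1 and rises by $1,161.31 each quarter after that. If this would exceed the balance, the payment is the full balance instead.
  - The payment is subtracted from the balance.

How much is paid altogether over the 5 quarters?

# | Opening | Interest | Payment | End bal
1 | $21,113.28 | $85.00 | $2,618.12 | $18,580.16
2 | $18,580.16 | $85.00 | $3,779.43 | $14,885.73
3 | $14,885.73 | $85.00 | $4,940.74 | $10,029.99
4 | $10,029.99 | $85.00 | $6,102.05 | $4,012.94
5 | $4,012.94 | $85.00 | $4,097.94 | $0.00
Total paid: $21,538.28

$21,538.28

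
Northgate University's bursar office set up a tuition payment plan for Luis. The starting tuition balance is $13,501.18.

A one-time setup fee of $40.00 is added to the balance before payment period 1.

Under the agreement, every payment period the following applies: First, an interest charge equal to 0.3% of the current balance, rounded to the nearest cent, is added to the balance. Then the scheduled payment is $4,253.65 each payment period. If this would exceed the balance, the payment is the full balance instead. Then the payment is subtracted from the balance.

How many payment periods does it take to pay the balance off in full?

Payment period 1: $13,541.18 +$40.62 interest = $13,581.80; pay $4,253.65 → $9,328.15
Payment period 2: $9,328.15 +$27.98 interest = $9,356.13; pay $4,253.65 → $5,102.48
Payment period 3: $5,102.48 +$15.31 interest = $5,117.79; pay $4,253.65 → $864.14
Payment period 4: $864.14 +$2.59 interest = $866.73; pay $866.73 → $0.00
Balance reaches $0.00 in payment period 4.

4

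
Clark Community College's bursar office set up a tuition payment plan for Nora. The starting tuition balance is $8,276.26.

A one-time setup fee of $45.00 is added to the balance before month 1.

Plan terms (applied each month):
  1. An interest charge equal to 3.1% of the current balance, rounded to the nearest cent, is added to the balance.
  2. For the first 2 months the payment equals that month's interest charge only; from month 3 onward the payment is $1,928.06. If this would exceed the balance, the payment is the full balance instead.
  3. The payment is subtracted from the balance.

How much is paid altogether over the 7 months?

# | Opening | Interest | Payment | End bal
1 | $8,321.26 | $257.96 | $257.96 | $8,321.26
2 | $8,321.26 | $257.96 | $257.96 | $8,321.26
3 | $8,321.26 | $257.96 | $1,928.06 | $6,651.16
4 | $6,651.16 | $206.19 | $1,928.06 | $4,929.29
5 | $4,929.29 | $152.81 | $1,928.06 | $3,154.04
6 | $3,154.04 | $97.78 | $1,928.06 | $1,323.76
7 | $1,323.76 | $41.04 | $1,364.80 | $0.00
Total paid: $9,592.96

$9,592.96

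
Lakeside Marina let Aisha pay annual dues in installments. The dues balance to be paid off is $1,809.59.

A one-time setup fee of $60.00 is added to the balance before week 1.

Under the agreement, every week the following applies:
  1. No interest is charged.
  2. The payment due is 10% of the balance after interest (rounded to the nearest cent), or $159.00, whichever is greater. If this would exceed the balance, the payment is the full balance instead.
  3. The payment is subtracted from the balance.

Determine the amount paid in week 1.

# | Opening | Payment | End bal
1 | $1,869.59 | $186.96 | $1,682.63

$186.96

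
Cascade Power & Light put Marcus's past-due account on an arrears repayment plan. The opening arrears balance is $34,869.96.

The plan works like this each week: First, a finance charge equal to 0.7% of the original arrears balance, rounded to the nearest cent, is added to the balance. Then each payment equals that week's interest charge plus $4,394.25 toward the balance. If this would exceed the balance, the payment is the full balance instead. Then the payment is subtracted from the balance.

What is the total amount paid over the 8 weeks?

Week 1: $34,869.96 +$244.09 interest = $35,114.05; pay $4,638.34 → $30,475.71
Week 2: $30,475.71 +$244.09 interest = $30,719.80; pay $4,638.34 → $26,081.46
Week 3: $26,081.46 +$244.09 interest = $26,325.55; pay $4,638.34 → $21,687.21
Week 4: $21,687.21 +$244.09 interest = $21,931.30; pay $4,638.34 → $17,292.96
Week 5: $17,292.96 +$244.09 interest = $17,537.05; pay $4,638.34 → $12,898.71
Week 6: $12,898.71 +$244.09 interest = $13,142.80; pay $4,638.34 → $8,504.46
Week 7: $8,504.46 +$244.09 interest = $8,748.55; pay $4,638.34 → $4,110.21
Week 8: $4,110.21 +$244.09 interest = $4,354.30; pay $4,354.30 → $0.00
Total paid: $36,822.68

$36,822.68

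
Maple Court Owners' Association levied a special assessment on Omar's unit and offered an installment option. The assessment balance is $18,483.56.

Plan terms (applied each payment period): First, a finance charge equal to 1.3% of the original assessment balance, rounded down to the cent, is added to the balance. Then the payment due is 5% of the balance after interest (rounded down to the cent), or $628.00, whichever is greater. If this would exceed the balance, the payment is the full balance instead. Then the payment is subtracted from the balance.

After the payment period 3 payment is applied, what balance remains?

$16,498.48

Payment period 1: opening $18,483.56; interest $240.28 → $18,723.84; payment $936.19; balance $17,787.65
Payment period 2: opening $17,787.65; interest $240.28 → $18,027.93; payment $901.39; balance $17,126.54
Payment period 3: opening $17,126.54; interest $240.28 → $17,366.82; payment $868.34; balance $16,498.48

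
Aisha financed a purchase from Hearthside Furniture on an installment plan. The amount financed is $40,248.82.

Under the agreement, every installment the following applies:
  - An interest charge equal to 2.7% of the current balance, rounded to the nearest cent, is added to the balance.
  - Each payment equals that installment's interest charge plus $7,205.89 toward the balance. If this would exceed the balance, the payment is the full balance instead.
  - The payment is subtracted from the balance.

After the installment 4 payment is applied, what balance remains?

Installment 1: opening $40,248.82; interest $1,086.72 → $41,335.54; payment $8,292.61; balance $33,042.93
Installment 2: opening $33,042.93; interest $892.16 → $33,935.09; payment $8,098.05; balance $25,837.04
Installment 3: opening $25,837.04; interest $697.60 → $26,534.64; payment $7,903.49; balance $18,631.15
Installment 4: opening $18,631.15; interest $503.04 → $19,134.19; payment $7,708.93; balance $11,425.26

$11,425.26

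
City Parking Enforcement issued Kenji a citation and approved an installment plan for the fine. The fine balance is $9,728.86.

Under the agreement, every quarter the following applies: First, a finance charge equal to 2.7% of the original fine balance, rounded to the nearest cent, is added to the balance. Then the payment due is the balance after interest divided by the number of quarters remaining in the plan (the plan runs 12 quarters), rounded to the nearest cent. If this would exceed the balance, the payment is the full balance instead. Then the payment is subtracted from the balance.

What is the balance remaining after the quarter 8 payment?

$4,314.56

# | Opening | Interest | Payment | End bal
1 | $9,728.86 | $262.68 | $832.63 | $9,158.91
2 | $9,158.91 | $262.68 | $856.51 | $8,565.08
3 | $8,565.08 | $262.68 | $882.78 | $7,944.98
4 | $7,944.98 | $262.68 | $911.96 | $7,295.70
5 | $7,295.70 | $262.68 | $944.80 | $6,613.58
6 | $6,613.58 | $262.68 | $982.32 | $5,893.94
7 | $5,893.94 | $262.68 | $1,026.10 | $5,130.52
8 | $5,130.52 | $262.68 | $1,078.64 | $4,314.56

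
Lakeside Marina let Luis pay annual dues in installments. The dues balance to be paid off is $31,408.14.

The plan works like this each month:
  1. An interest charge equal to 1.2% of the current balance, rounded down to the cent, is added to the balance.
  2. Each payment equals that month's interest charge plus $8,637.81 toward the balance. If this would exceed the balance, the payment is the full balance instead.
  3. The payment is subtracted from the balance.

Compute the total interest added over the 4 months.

$885.65

Month 1: opening $31,408.14; interest $376.89 → $31,785.03; payment $9,014.70; balance $22,770.33
Month 2: opening $22,770.33; interest $273.24 → $23,043.57; payment $8,911.05; balance $14,132.52
Month 3: opening $14,132.52; interest $169.59 → $14,302.11; payment $8,807.40; balance $5,494.71
Month 4: opening $5,494.71; interest $65.93 → $5,560.64; payment $5,560.64; balance $0.00
Total interest: $376.89 + $273.24 + $169.59 + $65.93 = $885.65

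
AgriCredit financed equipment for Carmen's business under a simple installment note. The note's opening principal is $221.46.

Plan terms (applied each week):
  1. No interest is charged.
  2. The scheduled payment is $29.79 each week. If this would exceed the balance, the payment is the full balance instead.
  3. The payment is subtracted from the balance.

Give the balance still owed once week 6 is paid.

$42.72

Week 1: opening $221.46; payment $29.79; balance $191.67
Week 2: opening $191.67; payment $29.79; balance $161.88
Week 3: opening $161.88; payment $29.79; balance $132.09
Week 4: opening $132.09; payment $29.79; balance $102.30
Week 5: opening $102.30; payment $29.79; balance $72.51
Week 6: opening $72.51; payment $29.79; balance $42.72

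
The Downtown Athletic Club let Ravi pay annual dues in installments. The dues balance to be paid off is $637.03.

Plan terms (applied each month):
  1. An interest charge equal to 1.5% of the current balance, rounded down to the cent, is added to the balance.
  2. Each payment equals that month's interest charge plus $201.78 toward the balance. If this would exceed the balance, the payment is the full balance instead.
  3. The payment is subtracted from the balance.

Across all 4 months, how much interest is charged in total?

Month 1: opening $637.03; interest $9.55 → $646.58; payment $211.33; balance $435.25
Month 2: opening $435.25; interest $6.52 → $441.77; payment $208.30; balance $233.47
Month 3: opening $233.47; interest $3.50 → $236.97; payment $205.28; balance $31.69
Month 4: opening $31.69; interest $0.47 → $32.16; payment $32.16; balance $0.00
Total interest: $9.55 + $6.52 + $3.50 + $0.47 = $20.04

$20.04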